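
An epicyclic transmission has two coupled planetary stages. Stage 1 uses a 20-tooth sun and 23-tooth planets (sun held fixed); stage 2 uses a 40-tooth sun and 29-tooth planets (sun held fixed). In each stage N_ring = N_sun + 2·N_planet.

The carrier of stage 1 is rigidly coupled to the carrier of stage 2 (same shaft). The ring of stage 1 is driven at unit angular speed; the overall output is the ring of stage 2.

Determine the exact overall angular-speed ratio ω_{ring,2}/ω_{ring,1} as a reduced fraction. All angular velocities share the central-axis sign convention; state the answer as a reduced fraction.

Stage 1: N_ring = 20 + 2·23 = 66
Stage 1: 20(ω_s−ω_c) = −66(ω_r−ω_c),  ω_s=0, ω_r=1
Stage 1: 20(0−ω_c) = −66(1−ω_c)  ⇒  86ω_c = 66  ⇒  ω_c = 33/43
  ⇒ ω_c¹/ω_r¹ = 33/43
Stage 2: N_ring = 40 + 2·29 = 98
Stage 2: 40(ω_s−ω_c) = −98(ω_r−ω_c),  ω_s=0, ω_c=1
Stage 2: ω_r = 1 − (40/98)(0−1) = 69/49
  ⇒ ω_r²/ω_c² = 69/49
Coupling ω_c² = ω_c¹ ⇒ overall = 33/43 × 69/49 = 2277/2107

2277/2107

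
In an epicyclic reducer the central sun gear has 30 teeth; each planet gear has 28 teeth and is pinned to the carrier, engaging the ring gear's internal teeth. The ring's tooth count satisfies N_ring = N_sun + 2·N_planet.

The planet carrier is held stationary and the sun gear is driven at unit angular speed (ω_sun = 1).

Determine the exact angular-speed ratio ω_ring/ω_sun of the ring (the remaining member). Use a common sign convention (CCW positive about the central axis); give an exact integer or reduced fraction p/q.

-15/43

N_ring = 30 + 2·28 = 86
30(ω_s−ω_c) = −86(ω_r−ω_c),  ω_c=0, ω_s=1
ω_r = 0 − (30/86)(1−0) = -15/43
ω_r/ω_s = -15/43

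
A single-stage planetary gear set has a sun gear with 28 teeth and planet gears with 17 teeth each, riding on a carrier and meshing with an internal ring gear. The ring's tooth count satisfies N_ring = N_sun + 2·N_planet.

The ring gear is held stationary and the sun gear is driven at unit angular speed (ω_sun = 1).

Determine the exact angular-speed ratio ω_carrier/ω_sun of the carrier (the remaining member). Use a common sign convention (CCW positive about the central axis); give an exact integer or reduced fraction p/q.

14/45

N_ring = 28 + 2·17 = 62
28(ω_s−ω_c) = −62(ω_r−ω_c),  ω_r=0, ω_s=1
28(1−ω_c) = −62(0−ω_c)  ⇒  90ω_c = 28  ⇒  ω_c = 14/45
ω_c/ω_s = 14/45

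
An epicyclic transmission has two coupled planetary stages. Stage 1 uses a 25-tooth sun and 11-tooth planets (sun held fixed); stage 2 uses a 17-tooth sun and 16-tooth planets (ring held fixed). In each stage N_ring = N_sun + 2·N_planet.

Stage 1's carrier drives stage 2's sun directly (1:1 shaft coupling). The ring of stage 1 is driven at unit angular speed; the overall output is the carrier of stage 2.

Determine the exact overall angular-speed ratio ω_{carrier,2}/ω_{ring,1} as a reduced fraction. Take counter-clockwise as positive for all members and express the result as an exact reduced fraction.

799/4752

Stage 1: N_ring = 25 + 2·11 = 47
Stage 1: 25(ω_s−ω_c) = −47(ω_r−ω_c),  ω_s=0, ω_r=1
Stage 1: 25(0−ω_c) = −47(1−ω_c)  ⇒  72ω_c = 47  ⇒  ω_c = 47/72
  ⇒ ω_c¹/ω_r¹ = 47/72
Stage 2: N_ring = 17 + 2·16 = 49
Stage 2: 17(ω_s−ω_c) = −49(ω_r−ω_c),  ω_r=0, ω_s=1
Stage 2: 17(1−ω_c) = −49(0−ω_c)  ⇒  66ω_c = 17  ⇒  ω_c = 17/66
  ⇒ ω_c²/ω_s² = 17/66
Coupling ω_s² = ω_c¹ ⇒ overall = 47/72 × 17/66 = 799/4752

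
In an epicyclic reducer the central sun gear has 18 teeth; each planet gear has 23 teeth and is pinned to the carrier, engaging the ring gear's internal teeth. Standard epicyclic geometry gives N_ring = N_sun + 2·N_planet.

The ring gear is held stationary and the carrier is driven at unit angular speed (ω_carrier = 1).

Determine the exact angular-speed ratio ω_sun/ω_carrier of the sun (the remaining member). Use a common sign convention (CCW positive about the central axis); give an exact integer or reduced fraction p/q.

N_ring = 18 + 2·23 = 64
18(ω_s−ω_c) = −64(ω_r−ω_c),  ω_r=0, ω_c=1
ω_s = 1 − (64/18)(0−1) = 41/9
ω_s/ω_c = 41/9

41/9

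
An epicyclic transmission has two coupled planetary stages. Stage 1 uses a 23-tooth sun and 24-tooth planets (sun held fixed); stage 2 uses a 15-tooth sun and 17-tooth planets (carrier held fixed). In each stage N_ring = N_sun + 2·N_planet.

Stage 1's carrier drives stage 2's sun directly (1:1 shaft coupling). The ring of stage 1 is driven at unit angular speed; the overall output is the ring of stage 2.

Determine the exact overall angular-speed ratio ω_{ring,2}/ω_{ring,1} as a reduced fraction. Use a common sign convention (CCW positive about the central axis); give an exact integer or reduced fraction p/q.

-1065/4606

Stage 1: N_ring = 23 + 2·24 = 71
Stage 1: 23(ω_s−ω_c) = −71(ω_r−ω_c),  ω_s=0, ω_r=1
Stage 1: 23(0−ω_c) = −71(1−ω_c)  ⇒  94ω_c = 71  ⇒  ω_c = 71/94
  ⇒ ω_c¹/ω_r¹ = 71/94
Stage 2: N_ring = 15 + 2·17 = 49
Stage 2: 15(ω_s−ω_c) = −49(ω_r−ω_c),  ω_c=0, ω_s=1
Stage 2: ω_r = 0 − (15/49)(1−0) = -15/49
  ⇒ ω_r²/ω_s² = -15/49
Coupling ω_s² = ω_c¹ ⇒ overall = 71/94 × -15/49 = -1065/4606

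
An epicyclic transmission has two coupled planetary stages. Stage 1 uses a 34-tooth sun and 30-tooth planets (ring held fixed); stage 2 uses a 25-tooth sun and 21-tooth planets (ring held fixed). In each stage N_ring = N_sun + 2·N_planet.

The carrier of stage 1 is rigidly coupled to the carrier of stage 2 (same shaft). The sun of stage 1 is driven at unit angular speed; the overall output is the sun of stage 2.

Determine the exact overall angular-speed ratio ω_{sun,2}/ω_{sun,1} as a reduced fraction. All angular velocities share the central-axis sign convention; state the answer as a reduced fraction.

Stage 1: N_ring = 34 + 2·30 = 94
Stage 1: 34(ω_s−ω_c) = −94(ω_r−ω_c),  ω_r=0, ω_s=1
Stage 1: 34(1−ω_c) = −94(0−ω_c)  ⇒  128ω_c = 34  ⇒  ω_c = 17/64
  ⇒ ω_c¹/ω_s¹ = 17/64
Stage 2: N_ring = 25 + 2·21 = 67
Stage 2: 25(ω_s−ω_c) = −67(ω_r−ω_c),  ω_r=0, ω_c=1
Stage 2: ω_s = 1 − (67/25)(0−1) = 92/25
  ⇒ ω_s²/ω_c² = 92/25
Coupling ω_c² = ω_c¹ ⇒ overall = 17/64 × 92/25 = 391/400

391/400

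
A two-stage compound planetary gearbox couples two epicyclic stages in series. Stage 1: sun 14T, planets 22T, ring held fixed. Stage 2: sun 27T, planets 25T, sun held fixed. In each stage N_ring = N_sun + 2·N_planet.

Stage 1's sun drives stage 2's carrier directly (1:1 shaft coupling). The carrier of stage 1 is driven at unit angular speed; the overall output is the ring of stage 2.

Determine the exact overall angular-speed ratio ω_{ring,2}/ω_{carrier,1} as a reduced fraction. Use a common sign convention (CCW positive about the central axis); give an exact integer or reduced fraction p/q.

3744/539

Stage 1: N_ring = 14 + 2·22 = 58
Stage 1: 14(ω_s−ω_c) = −58(ω_r−ω_c),  ω_r=0, ω_c=1
Stage 1: ω_s = 1 − (58/14)(0−1) = 36/7
  ⇒ ω_s¹/ω_c¹ = 36/7
Stage 2: N_ring = 27 + 2·25 = 77
Stage 2: 27(ω_s−ω_c) = −77(ω_r−ω_c),  ω_s=0, ω_c=1
Stage 2: ω_r = 1 − (27/77)(0−1) = 104/77
  ⇒ ω_r²/ω_c² = 104/77
Coupling ω_c² = ω_s¹ ⇒ overall = 36/7 × 104/77 = 3744/539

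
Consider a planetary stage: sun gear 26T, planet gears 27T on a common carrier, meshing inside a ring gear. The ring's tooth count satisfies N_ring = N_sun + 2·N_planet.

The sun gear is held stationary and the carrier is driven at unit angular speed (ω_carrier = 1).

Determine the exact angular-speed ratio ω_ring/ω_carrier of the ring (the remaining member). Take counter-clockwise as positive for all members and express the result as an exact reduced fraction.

53/40

N_ring = 26 + 2·27 = 80
26(ω_s−ω_c) = −80(ω_r−ω_c),  ω_s=0, ω_c=1
ω_r = 1 − (26/80)(0−1) = 53/40
ω_r/ω_c = 53/40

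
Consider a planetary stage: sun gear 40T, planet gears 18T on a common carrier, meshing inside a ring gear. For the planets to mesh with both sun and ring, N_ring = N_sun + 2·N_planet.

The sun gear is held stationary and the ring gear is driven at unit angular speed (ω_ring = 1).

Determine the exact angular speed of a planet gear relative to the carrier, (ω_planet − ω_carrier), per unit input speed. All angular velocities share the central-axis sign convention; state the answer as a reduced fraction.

380/261

N_ring = 40 + 2·18 = 76
40(ω_s−ω_c) = −76(ω_r−ω_c),  ω_s=0, ω_r=1
40(0−ω_c) = −76(1−ω_c)  ⇒  116ω_c = 76  ⇒  ω_c = 19/29
sun–planet: 40·(0−19/29) = −18·(ω_p−ω_c)  ⇒  ω_p−ω_c = −(40/18)·(-19/29) = 380/261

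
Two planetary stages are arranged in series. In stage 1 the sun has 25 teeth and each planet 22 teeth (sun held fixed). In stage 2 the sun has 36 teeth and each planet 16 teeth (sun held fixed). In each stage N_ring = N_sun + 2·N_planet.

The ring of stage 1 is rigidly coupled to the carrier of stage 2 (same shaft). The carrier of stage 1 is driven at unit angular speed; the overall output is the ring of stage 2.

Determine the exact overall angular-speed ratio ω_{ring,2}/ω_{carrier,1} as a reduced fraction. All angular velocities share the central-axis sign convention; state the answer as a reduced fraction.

Stage 1: N_ring = 25 + 2·22 = 69
Stage 1: 25(ω_s−ω_c) = −69(ω_r−ω_c),  ω_s=0, ω_c=1
Stage 1: ω_r = 1 − (25/69)(0−1) = 94/69
  ⇒ ω_r¹/ω_c¹ = 94/69
Stage 2: N_ring = 36 + 2·16 = 68
Stage 2: 36(ω_s−ω_c) = −68(ω_r−ω_c),  ω_s=0, ω_c=1
Stage 2: ω_r = 1 − (36/68)(0−1) = 26/17
  ⇒ ω_r²/ω_c² = 26/17
Coupling ω_c² = ω_r¹ ⇒ overall = 94/69 × 26/17 = 2444/1173

2444/1173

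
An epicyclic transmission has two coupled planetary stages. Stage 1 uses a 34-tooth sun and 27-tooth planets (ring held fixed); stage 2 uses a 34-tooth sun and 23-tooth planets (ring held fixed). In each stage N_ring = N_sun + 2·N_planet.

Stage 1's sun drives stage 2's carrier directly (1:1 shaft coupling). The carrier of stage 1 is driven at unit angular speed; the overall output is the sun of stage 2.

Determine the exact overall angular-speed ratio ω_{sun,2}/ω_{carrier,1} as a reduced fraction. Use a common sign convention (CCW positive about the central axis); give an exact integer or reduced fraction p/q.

3477/289

Stage 1: N_ring = 34 + 2·27 = 88
Stage 1: 34(ω_s−ω_c) = −88(ω_r−ω_c),  ω_r=0, ω_c=1
Stage 1: ω_s = 1 − (88/34)(0−1) = 61/17
  ⇒ ω_s¹/ω_c¹ = 61/17
Stage 2: N_ring = 34 + 2·23 = 80
Stage 2: 34(ω_s−ω_c) = −80(ω_r−ω_c),  ω_r=0, ω_c=1
Stage 2: ω_s = 1 − (80/34)(0−1) = 57/17
  ⇒ ω_s²/ω_c² = 57/17
Coupling ω_c² = ω_s¹ ⇒ overall = 61/17 × 57/17 = 3477/289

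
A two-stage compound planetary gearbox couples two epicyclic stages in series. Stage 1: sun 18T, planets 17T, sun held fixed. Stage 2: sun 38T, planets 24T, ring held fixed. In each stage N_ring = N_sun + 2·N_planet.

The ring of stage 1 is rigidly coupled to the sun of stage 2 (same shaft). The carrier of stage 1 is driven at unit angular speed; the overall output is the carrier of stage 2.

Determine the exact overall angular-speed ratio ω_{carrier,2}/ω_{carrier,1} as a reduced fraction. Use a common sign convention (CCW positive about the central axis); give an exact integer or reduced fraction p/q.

665/1612

Stage 1: N_ring = 18 + 2·17 = 52
Stage 1: 18(ω_s−ω_c) = −52(ω_r−ω_c),  ω_s=0, ω_c=1
Stage 1: ω_r = 1 − (18/52)(0−1) = 35/26
  ⇒ ω_r¹/ω_c¹ = 35/26
Stage 2: N_ring = 38 + 2·24 = 86
Stage 2: 38(ω_s−ω_c) = −86(ω_r−ω_c),  ω_r=0, ω_s=1
Stage 2: 38(1−ω_c) = −86(0−ω_c)  ⇒  124ω_c = 38  ⇒  ω_c = 19/62
  ⇒ ω_c²/ω_s² = 19/62
Coupling ω_s² = ω_r¹ ⇒ overall = 35/26 × 19/62 = 665/1612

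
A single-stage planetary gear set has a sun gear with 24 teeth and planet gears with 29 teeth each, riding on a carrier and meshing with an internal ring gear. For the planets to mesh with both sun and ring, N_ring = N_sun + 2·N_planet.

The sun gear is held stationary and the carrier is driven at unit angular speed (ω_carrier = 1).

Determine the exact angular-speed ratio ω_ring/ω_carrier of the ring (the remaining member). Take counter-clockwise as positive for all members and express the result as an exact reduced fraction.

53/41

N_ring = 24 + 2·29 = 82
24(ω_s−ω_c) = −82(ω_r−ω_c),  ω_s=0, ω_c=1
ω_r = 1 − (24/82)(0−1) = 53/41
ω_r/ω_c = 53/41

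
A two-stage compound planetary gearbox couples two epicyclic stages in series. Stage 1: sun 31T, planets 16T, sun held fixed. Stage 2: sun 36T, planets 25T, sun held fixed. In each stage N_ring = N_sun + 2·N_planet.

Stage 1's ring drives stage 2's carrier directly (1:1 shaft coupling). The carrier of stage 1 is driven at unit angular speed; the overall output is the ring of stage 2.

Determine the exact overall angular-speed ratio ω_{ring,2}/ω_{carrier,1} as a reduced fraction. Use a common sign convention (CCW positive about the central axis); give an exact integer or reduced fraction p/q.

5734/2709

Stage 1: N_ring = 31 + 2·16 = 63
Stage 1: 31(ω_s−ω_c) = −63(ω_r−ω_c),  ω_s=0, ω_c=1
Stage 1: ω_r = 1 − (31/63)(0−1) = 94/63
  ⇒ ω_r¹/ω_c¹ = 94/63
Stage 2: N_ring = 36 + 2·25 = 86
Stage 2: 36(ω_s−ω_c) = −86(ω_r−ω_c),  ω_s=0, ω_c=1
Stage 2: ω_r = 1 − (36/86)(0−1) = 61/43
  ⇒ ω_r²/ω_c² = 61/43
Coupling ω_c² = ω_r¹ ⇒ overall = 94/63 × 61/43 = 5734/2709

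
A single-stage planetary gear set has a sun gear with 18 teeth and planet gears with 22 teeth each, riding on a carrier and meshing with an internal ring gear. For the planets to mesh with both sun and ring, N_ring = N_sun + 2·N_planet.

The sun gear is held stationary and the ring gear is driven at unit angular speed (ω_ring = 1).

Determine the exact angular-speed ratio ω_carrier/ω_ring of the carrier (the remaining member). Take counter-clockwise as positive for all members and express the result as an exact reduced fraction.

31/40

N_ring = 18 + 2·22 = 62
18(ω_s−ω_c) = −62(ω_r−ω_c),  ω_s=0, ω_r=1
18(0−ω_c) = −62(1−ω_c)  ⇒  80ω_c = 62  ⇒  ω_c = 31/40
ω_c/ω_r = 31/40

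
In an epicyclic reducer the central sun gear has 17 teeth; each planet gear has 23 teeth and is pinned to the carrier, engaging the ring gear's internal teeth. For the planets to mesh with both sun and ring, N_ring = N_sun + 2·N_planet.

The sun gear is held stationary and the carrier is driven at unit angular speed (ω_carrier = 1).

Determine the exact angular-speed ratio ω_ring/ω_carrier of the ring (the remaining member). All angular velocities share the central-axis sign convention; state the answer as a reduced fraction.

N_ring = 17 + 2·23 = 63
17(ω_s−ω_c) = −63(ω_r−ω_c),  ω_s=0, ω_c=1
ω_r = 1 − (17/63)(0−1) = 80/63
ω_r/ω_c = 80/63

80/63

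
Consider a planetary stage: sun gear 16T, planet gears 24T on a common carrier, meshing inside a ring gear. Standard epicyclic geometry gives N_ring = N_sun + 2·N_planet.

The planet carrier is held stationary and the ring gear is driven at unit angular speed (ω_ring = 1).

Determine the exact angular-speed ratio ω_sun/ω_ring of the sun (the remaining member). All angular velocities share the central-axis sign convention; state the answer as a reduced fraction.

N_ring = 16 + 2·24 = 64
16(ω_s−ω_c) = −64(ω_r−ω_c),  ω_c=0, ω_r=1
ω_s = 0 − (64/16)(1−0) = -4
ω_s/ω_r = -4

-4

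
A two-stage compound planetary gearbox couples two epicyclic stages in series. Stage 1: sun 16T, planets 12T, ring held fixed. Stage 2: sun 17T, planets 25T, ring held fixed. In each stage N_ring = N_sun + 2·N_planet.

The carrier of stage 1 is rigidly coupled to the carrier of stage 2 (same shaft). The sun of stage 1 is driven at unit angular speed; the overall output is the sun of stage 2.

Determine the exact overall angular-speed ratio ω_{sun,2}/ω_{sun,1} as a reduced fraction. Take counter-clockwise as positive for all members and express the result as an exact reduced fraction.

24/17

Stage 1: N_ring = 16 + 2·12 = 40
Stage 1: 16(ω_s−ω_c) = −40(ω_r−ω_c),  ω_r=0, ω_s=1
Stage 1: 16(1−ω_c) = −40(0−ω_c)  ⇒  56ω_c = 16  ⇒  ω_c = 2/7
  ⇒ ω_c¹/ω_s¹ = 2/7
Stage 2: N_ring = 17 + 2·25 = 67
Stage 2: 17(ω_s−ω_c) = −67(ω_r−ω_c),  ω_r=0, ω_c=1
Stage 2: ω_s = 1 − (67/17)(0−1) = 84/17
  ⇒ ω_s²/ω_c² = 84/17
Coupling ω_c² = ω_c¹ ⇒ overall = 2/7 × 84/17 = 24/17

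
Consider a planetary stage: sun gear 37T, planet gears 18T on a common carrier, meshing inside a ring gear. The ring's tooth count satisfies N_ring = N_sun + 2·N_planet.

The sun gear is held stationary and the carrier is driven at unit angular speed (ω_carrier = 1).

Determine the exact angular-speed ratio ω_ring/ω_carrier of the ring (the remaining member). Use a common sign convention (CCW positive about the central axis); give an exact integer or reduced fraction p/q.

110/73

N_ring = 37 + 2·18 = 73
37(ω_s−ω_c) = −73(ω_r−ω_c),  ω_s=0, ω_c=1
ω_r = 1 − (37/73)(0−1) = 110/73
ω_r/ω_c = 110/73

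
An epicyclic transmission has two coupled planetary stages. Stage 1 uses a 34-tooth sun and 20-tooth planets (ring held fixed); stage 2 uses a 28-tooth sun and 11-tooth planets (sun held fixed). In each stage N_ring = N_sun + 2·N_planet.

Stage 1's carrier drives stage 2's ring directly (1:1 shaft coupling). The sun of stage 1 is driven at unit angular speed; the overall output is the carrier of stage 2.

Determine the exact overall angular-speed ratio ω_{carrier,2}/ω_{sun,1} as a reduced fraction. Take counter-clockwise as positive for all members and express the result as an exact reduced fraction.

Stage 1: N_ring = 34 + 2·20 = 74
Stage 1: 34(ω_s−ω_c) = −74(ω_r−ω_c),  ω_r=0, ω_s=1
Stage 1: 34(1−ω_c) = −74(0−ω_c)  ⇒  108ω_c = 34  ⇒  ω_c = 17/54
  ⇒ ω_c¹/ω_s¹ = 17/54
Stage 2: N_ring = 28 + 2·11 = 50
Stage 2: 28(ω_s−ω_c) = −50(ω_r−ω_c),  ω_s=0, ω_r=1
Stage 2: 28(0−ω_c) = −50(1−ω_c)  ⇒  78ω_c = 50  ⇒  ω_c = 25/39
  ⇒ ω_c²/ω_r² = 25/39
Coupling ω_r² = ω_c¹ ⇒ overall = 17/54 × 25/39 = 425/2106

425/2106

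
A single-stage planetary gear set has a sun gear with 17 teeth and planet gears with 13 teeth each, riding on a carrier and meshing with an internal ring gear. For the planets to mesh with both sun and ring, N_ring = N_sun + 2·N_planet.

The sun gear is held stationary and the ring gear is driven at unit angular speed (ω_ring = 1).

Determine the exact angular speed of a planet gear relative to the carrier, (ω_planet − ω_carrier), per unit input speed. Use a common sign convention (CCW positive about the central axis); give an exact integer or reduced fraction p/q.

731/780

N_ring = 17 + 2·13 = 43
17(ω_s−ω_c) = −43(ω_r−ω_c),  ω_s=0, ω_r=1
17(0−ω_c) = −43(1−ω_c)  ⇒  60ω_c = 43  ⇒  ω_c = 43/60
sun–planet: 17·(0−43/60) = −13·(ω_p−ω_c)  ⇒  ω_p−ω_c = −(17/13)·(-43/60) = 731/780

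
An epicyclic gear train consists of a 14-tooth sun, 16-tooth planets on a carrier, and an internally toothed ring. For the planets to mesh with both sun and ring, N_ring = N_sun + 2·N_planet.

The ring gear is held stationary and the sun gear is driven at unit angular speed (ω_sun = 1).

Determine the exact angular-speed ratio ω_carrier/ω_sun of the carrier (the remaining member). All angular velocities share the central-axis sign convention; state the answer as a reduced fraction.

7/30

N_ring = 14 + 2·16 = 46
14(ω_s−ω_c) = −46(ω_r−ω_c),  ω_r=0, ω_s=1
14(1−ω_c) = −46(0−ω_c)  ⇒  60ω_c = 14  ⇒  ω_c = 7/30
ω_c/ω_s = 7/30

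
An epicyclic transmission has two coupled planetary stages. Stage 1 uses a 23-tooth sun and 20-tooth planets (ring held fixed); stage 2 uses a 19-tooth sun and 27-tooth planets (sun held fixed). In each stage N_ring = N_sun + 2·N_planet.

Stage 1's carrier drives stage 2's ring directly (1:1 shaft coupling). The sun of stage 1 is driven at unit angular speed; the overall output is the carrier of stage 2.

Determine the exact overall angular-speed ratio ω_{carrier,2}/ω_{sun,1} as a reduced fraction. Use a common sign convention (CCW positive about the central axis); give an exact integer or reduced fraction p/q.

73/344

Stage 1: N_ring = 23 + 2·20 = 63
Stage 1: 23(ω_s−ω_c) = −63(ω_r−ω_c),  ω_r=0, ω_s=1
Stage 1: 23(1−ω_c) = −63(0−ω_c)  ⇒  86ω_c = 23  ⇒  ω_c = 23/86
  ⇒ ω_c¹/ω_s¹ = 23/86
Stage 2: N_ring = 19 + 2·27 = 73
Stage 2: 19(ω_s−ω_c) = −73(ω_r−ω_c),  ω_s=0, ω_r=1
Stage 2: 19(0−ω_c) = −73(1−ω_c)  ⇒  92ω_c = 73  ⇒  ω_c = 73/92
  ⇒ ω_c²/ω_r² = 73/92
Coupling ω_r² = ω_c¹ ⇒ overall = 23/86 × 73/92 = 73/344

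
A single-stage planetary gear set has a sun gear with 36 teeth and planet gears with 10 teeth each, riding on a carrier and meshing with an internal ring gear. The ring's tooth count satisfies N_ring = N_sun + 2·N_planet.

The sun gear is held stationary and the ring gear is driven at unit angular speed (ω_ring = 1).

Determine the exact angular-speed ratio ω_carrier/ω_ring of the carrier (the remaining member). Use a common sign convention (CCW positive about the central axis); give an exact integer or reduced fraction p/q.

N_ring = 36 + 2·10 = 56
36(ω_s−ω_c) = −56(ω_r−ω_c),  ω_s=0, ω_r=1
36(0−ω_c) = −56(1−ω_c)  ⇒  92ω_c = 56  ⇒  ω_c = 14/23
ω_c/ω_r = 14/23

14/23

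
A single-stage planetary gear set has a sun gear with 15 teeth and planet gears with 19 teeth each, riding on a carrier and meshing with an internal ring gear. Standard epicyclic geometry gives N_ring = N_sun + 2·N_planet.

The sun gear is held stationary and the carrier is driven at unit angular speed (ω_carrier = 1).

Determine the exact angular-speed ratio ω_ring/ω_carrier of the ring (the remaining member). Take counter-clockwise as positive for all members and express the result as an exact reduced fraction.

N_ring = 15 + 2·19 = 53
15(ω_s−ω_c) = −53(ω_r−ω_c),  ω_s=0, ω_c=1
ω_r = 1 − (15/53)(0−1) = 68/53
ω_r/ω_c = 68/53

68/53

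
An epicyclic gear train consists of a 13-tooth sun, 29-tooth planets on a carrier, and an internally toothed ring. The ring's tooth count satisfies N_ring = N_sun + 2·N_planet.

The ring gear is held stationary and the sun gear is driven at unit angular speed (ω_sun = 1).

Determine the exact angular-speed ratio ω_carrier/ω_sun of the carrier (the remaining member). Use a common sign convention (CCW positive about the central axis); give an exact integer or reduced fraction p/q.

N_ring = 13 + 2·29 = 71
13(ω_s−ω_c) = −71(ω_r−ω_c),  ω_r=0, ω_s=1
13(1−ω_c) = −71(0−ω_c)  ⇒  84ω_c = 13  ⇒  ω_c = 13/84
ω_c/ω_s = 13/84

13/84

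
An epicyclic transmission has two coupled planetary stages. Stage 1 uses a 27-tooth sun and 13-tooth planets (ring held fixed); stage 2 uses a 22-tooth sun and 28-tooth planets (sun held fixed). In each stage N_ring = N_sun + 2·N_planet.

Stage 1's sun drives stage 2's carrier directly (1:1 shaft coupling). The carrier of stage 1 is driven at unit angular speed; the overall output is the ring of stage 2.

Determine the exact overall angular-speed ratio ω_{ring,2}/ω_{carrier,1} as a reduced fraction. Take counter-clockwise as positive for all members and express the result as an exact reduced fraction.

4000/1053

Stage 1: N_ring = 27 + 2·13 = 53
Stage 1: 27(ω_s−ω_c) = −53(ω_r−ω_c),  ω_r=0, ω_c=1
Stage 1: ω_s = 1 − (53/27)(0−1) = 80/27
  ⇒ ω_s¹/ω_c¹ = 80/27
Stage 2: N_ring = 22 + 2·28 = 78
Stage 2: 22(ω_s−ω_c) = −78(ω_r−ω_c),  ω_s=0, ω_c=1
Stage 2: ω_r = 1 − (22/78)(0−1) = 50/39
  ⇒ ω_r²/ω_c² = 50/39
Coupling ω_c² = ω_s¹ ⇒ overall = 80/27 × 50/39 = 4000/1053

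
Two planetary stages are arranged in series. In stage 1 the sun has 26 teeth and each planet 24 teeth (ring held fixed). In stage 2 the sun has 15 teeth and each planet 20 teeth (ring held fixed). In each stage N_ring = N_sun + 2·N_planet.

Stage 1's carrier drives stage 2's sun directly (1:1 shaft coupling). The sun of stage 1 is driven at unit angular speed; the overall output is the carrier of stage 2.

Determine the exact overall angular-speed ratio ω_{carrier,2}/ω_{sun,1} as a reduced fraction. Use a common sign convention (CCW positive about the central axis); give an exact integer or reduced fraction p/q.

39/700

Stage 1: N_ring = 26 + 2·24 = 74
Stage 1: 26(ω_s−ω_c) = −74(ω_r−ω_c),  ω_r=0, ω_s=1
Stage 1: 26(1−ω_c) = −74(0−ω_c)  ⇒  100ω_c = 26  ⇒  ω_c = 13/50
  ⇒ ω_c¹/ω_s¹ = 13/50
Stage 2: N_ring = 15 + 2·20 = 55
Stage 2: 15(ω_s−ω_c) = −55(ω_r−ω_c),  ω_r=0, ω_s=1
Stage 2: 15(1−ω_c) = −55(0−ω_c)  ⇒  70ω_c = 15  ⇒  ω_c = 3/14
  ⇒ ω_c²/ω_s² = 3/14
Coupling ω_s² = ω_c¹ ⇒ overall = 13/50 × 3/14 = 39/700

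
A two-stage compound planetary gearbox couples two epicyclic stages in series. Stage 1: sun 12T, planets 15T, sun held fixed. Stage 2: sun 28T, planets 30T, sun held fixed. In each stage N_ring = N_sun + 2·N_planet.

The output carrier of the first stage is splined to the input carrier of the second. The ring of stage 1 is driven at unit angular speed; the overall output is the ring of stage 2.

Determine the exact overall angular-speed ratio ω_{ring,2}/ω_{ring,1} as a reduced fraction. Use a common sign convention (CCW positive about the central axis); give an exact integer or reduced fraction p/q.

Stage 1: N_ring = 12 + 2·15 = 42
Stage 1: 12(ω_s−ω_c) = −42(ω_r−ω_c),  ω_s=0, ω_r=1
Stage 1: 12(0−ω_c) = −42(1−ω_c)  ⇒  54ω_c = 42  ⇒  ω_c = 7/9
  ⇒ ω_c¹/ω_r¹ = 7/9
Stage 2: N_ring = 28 + 2·30 = 88
Stage 2: 28(ω_s−ω_c) = −88(ω_r−ω_c),  ω_s=0, ω_c=1
Stage 2: ω_r = 1 − (28/88)(0−1) = 29/22
  ⇒ ω_r²/ω_c² = 29/22
Coupling ω_c² = ω_c¹ ⇒ overall = 7/9 × 29/22 = 203/198

203/198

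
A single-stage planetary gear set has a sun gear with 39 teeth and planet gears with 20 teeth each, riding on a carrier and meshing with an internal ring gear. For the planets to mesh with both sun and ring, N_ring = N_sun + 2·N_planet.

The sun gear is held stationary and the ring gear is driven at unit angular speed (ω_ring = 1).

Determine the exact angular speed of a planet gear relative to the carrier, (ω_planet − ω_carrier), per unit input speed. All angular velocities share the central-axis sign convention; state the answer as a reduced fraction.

N_ring = 39 + 2·20 = 79
39(ω_s−ω_c) = −79(ω_r−ω_c),  ω_s=0, ω_r=1
39(0−ω_c) = −79(1−ω_c)  ⇒  118ω_c = 79  ⇒  ω_c = 79/118
sun–planet: 39·(0−79/118) = −20·(ω_p−ω_c)  ⇒  ω_p−ω_c = −(39/20)·(-79/118) = 3081/2360

3081/2360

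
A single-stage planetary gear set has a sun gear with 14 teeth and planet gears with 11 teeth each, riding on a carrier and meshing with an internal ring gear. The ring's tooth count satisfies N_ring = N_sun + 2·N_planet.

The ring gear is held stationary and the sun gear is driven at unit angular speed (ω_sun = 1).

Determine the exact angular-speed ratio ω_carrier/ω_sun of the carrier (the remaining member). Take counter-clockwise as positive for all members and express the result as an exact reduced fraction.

N_ring = 14 + 2·11 = 36
14(ω_s−ω_c) = −36(ω_r−ω_c),  ω_r=0, ω_s=1
14(1−ω_c) = −36(0−ω_c)  ⇒  50ω_c = 14  ⇒  ω_c = 7/25
ω_c/ω_s = 7/25

7/25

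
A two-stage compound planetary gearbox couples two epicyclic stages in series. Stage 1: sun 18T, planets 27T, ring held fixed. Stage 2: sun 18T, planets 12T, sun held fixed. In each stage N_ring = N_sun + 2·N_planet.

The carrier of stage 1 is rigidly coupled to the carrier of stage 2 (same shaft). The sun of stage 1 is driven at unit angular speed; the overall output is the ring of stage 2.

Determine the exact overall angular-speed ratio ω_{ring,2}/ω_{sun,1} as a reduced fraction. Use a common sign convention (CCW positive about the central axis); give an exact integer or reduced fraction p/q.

2/7

Stage 1: N_ring = 18 + 2·27 = 72
Stage 1: 18(ω_s−ω_c) = −72(ω_r−ω_c),  ω_r=0, ω_s=1
Stage 1: 18(1−ω_c) = −72(0−ω_c)  ⇒  90ω_c = 18  ⇒  ω_c = 1/5
  ⇒ ω_c¹/ω_s¹ = 1/5
Stage 2: N_ring = 18 + 2·12 = 42
Stage 2: 18(ω_s−ω_c) = −42(ω_r−ω_c),  ω_s=0, ω_c=1
Stage 2: ω_r = 1 − (18/42)(0−1) = 10/7
  ⇒ ω_r²/ω_c² = 10/7
Coupling ω_c² = ω_c¹ ⇒ overall = 1/5 × 10/7 = 2/7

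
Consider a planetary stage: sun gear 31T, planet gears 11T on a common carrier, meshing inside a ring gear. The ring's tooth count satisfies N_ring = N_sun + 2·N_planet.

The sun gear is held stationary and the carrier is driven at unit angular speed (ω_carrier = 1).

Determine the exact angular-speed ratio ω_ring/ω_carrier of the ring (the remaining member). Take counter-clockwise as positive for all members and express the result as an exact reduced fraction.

N_ring = 31 + 2·11 = 53
31(ω_s−ω_c) = −53(ω_r−ω_c),  ω_s=0, ω_c=1
ω_r = 1 − (31/53)(0−1) = 84/53
ω_r/ω_c = 84/53

84/53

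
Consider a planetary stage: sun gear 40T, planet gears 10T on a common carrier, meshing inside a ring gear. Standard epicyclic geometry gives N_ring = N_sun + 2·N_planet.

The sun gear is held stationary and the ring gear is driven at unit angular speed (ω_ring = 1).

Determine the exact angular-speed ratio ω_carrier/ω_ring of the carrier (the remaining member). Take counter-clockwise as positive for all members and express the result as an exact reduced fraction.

N_ring = 40 + 2·10 = 60
40(ω_s−ω_c) = −60(ω_r−ω_c),  ω_s=0, ω_r=1
40(0−ω_c) = −60(1−ω_c)  ⇒  100ω_c = 60  ⇒  ω_c = 3/5
ω_c/ω_r = 3/5

3/5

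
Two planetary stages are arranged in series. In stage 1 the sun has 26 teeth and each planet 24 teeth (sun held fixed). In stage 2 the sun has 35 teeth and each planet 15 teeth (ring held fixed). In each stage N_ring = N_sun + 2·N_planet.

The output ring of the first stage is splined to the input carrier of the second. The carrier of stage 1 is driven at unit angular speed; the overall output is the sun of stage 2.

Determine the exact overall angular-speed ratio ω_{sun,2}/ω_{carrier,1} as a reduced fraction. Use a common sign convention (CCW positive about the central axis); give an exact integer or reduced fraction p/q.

Stage 1: N_ring = 26 + 2·24 = 74
Stage 1: 26(ω_s−ω_c) = −74(ω_r−ω_c),  ω_s=0, ω_c=1
Stage 1: ω_r = 1 − (26/74)(0−1) = 50/37
  ⇒ ω_r¹/ω_c¹ = 50/37
Stage 2: N_ring = 35 + 2·15 = 65
Stage 2: 35(ω_s−ω_c) = −65(ω_r−ω_c),  ω_r=0, ω_c=1
Stage 2: ω_s = 1 − (65/35)(0−1) = 20/7
  ⇒ ω_s²/ω_c² = 20/7
Coupling ω_c² = ω_r¹ ⇒ overall = 50/37 × 20/7 = 1000/259

1000/259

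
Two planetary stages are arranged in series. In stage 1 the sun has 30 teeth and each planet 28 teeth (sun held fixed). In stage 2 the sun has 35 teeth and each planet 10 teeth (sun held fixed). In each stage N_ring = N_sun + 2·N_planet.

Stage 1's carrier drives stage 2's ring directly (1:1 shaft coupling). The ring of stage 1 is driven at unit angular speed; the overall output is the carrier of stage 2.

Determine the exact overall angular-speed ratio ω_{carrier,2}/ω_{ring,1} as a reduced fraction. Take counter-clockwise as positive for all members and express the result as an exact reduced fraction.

473/1044

Stage 1: N_ring = 30 + 2·28 = 86
Stage 1: 30(ω_s−ω_c) = −86(ω_r−ω_c),  ω_s=0, ω_r=1
Stage 1: 30(0−ω_c) = −86(1−ω_c)  ⇒  116ω_c = 86  ⇒  ω_c = 43/58
  ⇒ ω_c¹/ω_r¹ = 43/58
Stage 2: N_ring = 35 + 2·10 = 55
Stage 2: 35(ω_s−ω_c) = −55(ω_r−ω_c),  ω_s=0, ω_r=1
Stage 2: 35(0−ω_c) = −55(1−ω_c)  ⇒  90ω_c = 55  ⇒  ω_c = 11/18
  ⇒ ω_c²/ω_r² = 11/18
Coupling ω_r² = ω_c¹ ⇒ overall = 43/58 × 11/18 = 473/1044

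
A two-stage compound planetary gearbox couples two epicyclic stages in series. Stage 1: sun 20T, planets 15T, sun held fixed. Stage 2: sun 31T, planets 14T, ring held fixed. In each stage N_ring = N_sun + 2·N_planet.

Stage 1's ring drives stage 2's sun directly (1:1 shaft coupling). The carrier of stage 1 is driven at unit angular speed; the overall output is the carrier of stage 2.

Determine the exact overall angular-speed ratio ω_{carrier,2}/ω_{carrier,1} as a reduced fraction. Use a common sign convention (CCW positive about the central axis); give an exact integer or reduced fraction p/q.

217/450

Stage 1: N_ring = 20 + 2·15 = 50
Stage 1: 20(ω_s−ω_c) = −50(ω_r−ω_c),  ω_s=0, ω_c=1
Stage 1: ω_r = 1 − (20/50)(0−1) = 7/5
  ⇒ ω_r¹/ω_c¹ = 7/5
Stage 2: N_ring = 31 + 2·14 = 59
Stage 2: 31(ω_s−ω_c) = −59(ω_r−ω_c),  ω_r=0, ω_s=1
Stage 2: 31(1−ω_c) = −59(0−ω_c)  ⇒  90ω_c = 31  ⇒  ω_c = 31/90
  ⇒ ω_c²/ω_s² = 31/90
Coupling ω_s² = ω_r¹ ⇒ overall = 7/5 × 31/90 = 217/450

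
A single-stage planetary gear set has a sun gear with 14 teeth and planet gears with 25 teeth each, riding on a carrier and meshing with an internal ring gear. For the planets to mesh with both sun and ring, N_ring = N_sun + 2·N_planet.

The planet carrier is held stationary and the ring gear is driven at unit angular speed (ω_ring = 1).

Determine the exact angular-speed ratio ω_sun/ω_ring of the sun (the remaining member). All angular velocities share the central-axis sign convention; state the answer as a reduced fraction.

-32/7

N_ring = 14 + 2·25 = 64
14(ω_s−ω_c) = −64(ω_r−ω_c),  ω_c=0, ω_r=1
ω_s = 0 − (64/14)(1−0) = -32/7
ω_s/ω_r = -32/7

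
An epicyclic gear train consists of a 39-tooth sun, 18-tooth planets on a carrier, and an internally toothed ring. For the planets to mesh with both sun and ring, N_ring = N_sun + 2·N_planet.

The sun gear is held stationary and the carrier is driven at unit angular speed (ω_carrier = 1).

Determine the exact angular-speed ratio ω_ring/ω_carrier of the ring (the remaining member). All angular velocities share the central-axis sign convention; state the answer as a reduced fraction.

N_ring = 39 + 2·18 = 75
39(ω_s−ω_c) = −75(ω_r−ω_c),  ω_s=0, ω_c=1
ω_r = 1 − (39/75)(0−1) = 38/25
ω_r/ω_c = 38/25

38/25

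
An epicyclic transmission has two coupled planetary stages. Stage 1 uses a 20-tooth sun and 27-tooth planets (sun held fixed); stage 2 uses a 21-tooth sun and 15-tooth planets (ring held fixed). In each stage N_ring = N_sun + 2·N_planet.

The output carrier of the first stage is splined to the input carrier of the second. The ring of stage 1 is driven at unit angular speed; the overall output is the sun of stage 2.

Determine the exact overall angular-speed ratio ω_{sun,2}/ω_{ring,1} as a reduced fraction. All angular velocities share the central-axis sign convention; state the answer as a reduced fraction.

Stage 1: N_ring = 20 + 2·27 = 74
Stage 1: 20(ω_s−ω_c) = −74(ω_r−ω_c),  ω_s=0, ω_r=1
Stage 1: 20(0−ω_c) = −74(1−ω_c)  ⇒  94ω_c = 74  ⇒  ω_c = 37/47
  ⇒ ω_c¹/ω_r¹ = 37/47
Stage 2: N_ring = 21 + 2·15 = 51
Stage 2: 21(ω_s−ω_c) = −51(ω_r−ω_c),  ω_r=0, ω_c=1
Stage 2: ω_s = 1 − (51/21)(0−1) = 24/7
  ⇒ ω_s²/ω_c² = 24/7
Coupling ω_c² = ω_c¹ ⇒ overall = 37/47 × 24/7 = 888/329

888/329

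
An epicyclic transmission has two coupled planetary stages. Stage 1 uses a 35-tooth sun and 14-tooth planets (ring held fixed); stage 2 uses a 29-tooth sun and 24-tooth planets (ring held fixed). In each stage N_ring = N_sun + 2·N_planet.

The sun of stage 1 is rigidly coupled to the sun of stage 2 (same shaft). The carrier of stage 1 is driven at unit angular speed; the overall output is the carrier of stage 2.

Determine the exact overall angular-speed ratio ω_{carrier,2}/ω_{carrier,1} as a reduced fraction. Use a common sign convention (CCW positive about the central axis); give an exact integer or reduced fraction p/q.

203/265

Stage 1: N_ring = 35 + 2·14 = 63
Stage 1: 35(ω_s−ω_c) = −63(ω_r−ω_c),  ω_r=0, ω_c=1
Stage 1: ω_s = 1 − (63/35)(0−1) = 14/5
  ⇒ ω_s¹/ω_c¹ = 14/5
Stage 2: N_ring = 29 + 2·24 = 77
Stage 2: 29(ω_s−ω_c) = −77(ω_r−ω_c),  ω_r=0, ω_s=1
Stage 2: 29(1−ω_c) = −77(0−ω_c)  ⇒  106ω_c = 29  ⇒  ω_c = 29/106
  ⇒ ω_c²/ω_s² = 29/106
Coupling ω_s² = ω_s¹ ⇒ overall = 14/5 × 29/106 = 203/265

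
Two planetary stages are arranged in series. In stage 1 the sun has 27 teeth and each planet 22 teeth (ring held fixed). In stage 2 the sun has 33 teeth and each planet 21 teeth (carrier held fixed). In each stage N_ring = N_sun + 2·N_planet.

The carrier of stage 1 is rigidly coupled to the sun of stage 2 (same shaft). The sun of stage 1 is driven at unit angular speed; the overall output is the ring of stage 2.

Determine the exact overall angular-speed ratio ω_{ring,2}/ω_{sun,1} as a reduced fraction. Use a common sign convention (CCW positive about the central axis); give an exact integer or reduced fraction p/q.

-297/2450

Stage 1: N_ring = 27 + 2·22 = 71
Stage 1: 27(ω_s−ω_c) = −71(ω_r−ω_c),  ω_r=0, ω_s=1
Stage 1: 27(1−ω_c) = −71(0−ω_c)  ⇒  98ω_c = 27  ⇒  ω_c = 27/98
  ⇒ ω_c¹/ω_s¹ = 27/98
Stage 2: N_ring = 33 + 2·21 = 75
Stage 2: 33(ω_s−ω_c) = −75(ω_r−ω_c),  ω_c=0, ω_s=1
Stage 2: ω_r = 0 − (33/75)(1−0) = -11/25
  ⇒ ω_r²/ω_s² = -11/25
Coupling ω_s² = ω_c¹ ⇒ overall = 27/98 × -11/25 = -297/2450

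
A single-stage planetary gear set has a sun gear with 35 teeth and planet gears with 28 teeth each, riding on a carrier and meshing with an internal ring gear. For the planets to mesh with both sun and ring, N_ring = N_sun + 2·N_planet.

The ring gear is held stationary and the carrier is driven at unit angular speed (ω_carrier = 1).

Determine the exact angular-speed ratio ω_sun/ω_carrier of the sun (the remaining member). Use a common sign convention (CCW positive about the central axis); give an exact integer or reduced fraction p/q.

N_ring = 35 + 2·28 = 91
35(ω_s−ω_c) = −91(ω_r−ω_c),  ω_r=0, ω_c=1
ω_s = 1 − (91/35)(0−1) = 18/5
ω_s/ω_c = 18/5

18/5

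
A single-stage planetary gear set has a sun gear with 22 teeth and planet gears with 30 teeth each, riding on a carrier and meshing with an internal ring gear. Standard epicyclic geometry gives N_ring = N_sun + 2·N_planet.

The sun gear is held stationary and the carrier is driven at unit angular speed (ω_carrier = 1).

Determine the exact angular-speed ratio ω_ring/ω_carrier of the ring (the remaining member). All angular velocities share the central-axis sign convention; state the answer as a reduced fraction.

N_ring = 22 + 2·30 = 82
22(ω_s−ω_c) = −82(ω_r−ω_c),  ω_s=0, ω_c=1
ω_r = 1 − (22/82)(0−1) = 52/41
ω_r/ω_c = 52/41

52/41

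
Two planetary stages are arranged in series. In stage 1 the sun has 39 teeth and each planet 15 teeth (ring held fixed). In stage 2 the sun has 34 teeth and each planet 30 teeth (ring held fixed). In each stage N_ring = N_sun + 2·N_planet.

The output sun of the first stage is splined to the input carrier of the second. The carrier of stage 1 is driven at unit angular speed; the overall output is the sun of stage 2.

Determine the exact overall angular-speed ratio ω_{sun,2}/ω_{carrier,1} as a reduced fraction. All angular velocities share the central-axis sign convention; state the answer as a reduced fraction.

2304/221

Stage 1: N_ring = 39 + 2·15 = 69
Stage 1: 39(ω_s−ω_c) = −69(ω_r−ω_c),  ω_r=0, ω_c=1
Stage 1: ω_s = 1 − (69/39)(0−1) = 36/13
  ⇒ ω_s¹/ω_c¹ = 36/13
Stage 2: N_ring = 34 + 2·30 = 94
Stage 2: 34(ω_s−ω_c) = −94(ω_r−ω_c),  ω_r=0, ω_c=1
Stage 2: ω_s = 1 − (94/34)(0−1) = 64/17
  ⇒ ω_s²/ω_c² = 64/17
Coupling ω_c² = ω_s¹ ⇒ overall = 36/13 × 64/17 = 2304/221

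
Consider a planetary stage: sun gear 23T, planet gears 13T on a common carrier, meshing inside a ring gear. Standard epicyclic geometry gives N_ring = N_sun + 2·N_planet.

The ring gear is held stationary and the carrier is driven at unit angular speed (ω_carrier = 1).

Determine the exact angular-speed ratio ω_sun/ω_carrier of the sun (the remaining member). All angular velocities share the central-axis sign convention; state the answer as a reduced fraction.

N_ring = 23 + 2·13 = 49
23(ω_s−ω_c) = −49(ω_r−ω_c),  ω_r=0, ω_c=1
ω_s = 1 − (49/23)(0−1) = 72/23
ω_s/ω_c = 72/23

72/23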